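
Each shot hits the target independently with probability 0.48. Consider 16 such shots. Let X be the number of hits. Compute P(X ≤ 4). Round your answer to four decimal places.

0.0537

X ~ Binomial(16, 0.48); P(X ≤ 4) = Σ C(16,k) p^k (1−p)^(16−k) over k:
  k=0: C(16,0)·0.48^0·0.52^16 = 0.000029
  k=1: C(16,1)·0.48^1·0.52^15 = 0.000422
  k=2: C(16,2)·0.48^2·0.52^14 = 0.002922
  k=3: C(16,3)·0.48^3·0.52^13 = 0.012588
  k=4: C(16,4)·0.48^4·0.52^12 = 0.037764
Total = 0.053725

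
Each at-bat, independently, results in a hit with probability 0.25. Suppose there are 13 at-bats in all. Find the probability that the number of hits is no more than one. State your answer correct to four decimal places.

X ~ Binomial(13, 0.25); P(X ≤ 1) = Σ C(13,k) p^k (1−p)^(13−k) over k:
  k=0: C(13,0)·0.25^0·0.75^13 = 0.023757
  k=1: C(13,1)·0.25^1·0.75^12 = 0.102948
Total = 0.126705

0.1267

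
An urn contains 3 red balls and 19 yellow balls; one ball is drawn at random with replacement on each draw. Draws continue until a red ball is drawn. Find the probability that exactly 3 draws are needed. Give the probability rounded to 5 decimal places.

0.10171

Geometric (trials to first success), p = 0.136364.
P(Y = 3) = (1−p)^2 · p = 0.74587 · 0.136364 = 0.1017092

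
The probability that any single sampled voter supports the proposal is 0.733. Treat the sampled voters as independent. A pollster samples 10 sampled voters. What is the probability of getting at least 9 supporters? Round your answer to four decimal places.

0.2079

X ~ Binomial(10, 0.733); P(X ≥ 9) = Σ C(10,k) p^k (1−p)^(10−k) over k:
  k=9: C(10,9)·0.733^9·0.267^1 = 0.163097
  k=10: C(10,10)·0.733^10·0.267^0 = 0.044775
Total = 0.207873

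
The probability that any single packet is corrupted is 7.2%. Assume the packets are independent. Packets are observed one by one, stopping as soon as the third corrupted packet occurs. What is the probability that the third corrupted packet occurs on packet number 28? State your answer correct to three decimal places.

0.020

Y = trial on which the third success occurs; negative binomial, r=3, p=0.072.
P(Y=28) = C(27,2) · p^3 · (1−p)^25
= 351 · 0.00037325 · 0.15442 = 0.02023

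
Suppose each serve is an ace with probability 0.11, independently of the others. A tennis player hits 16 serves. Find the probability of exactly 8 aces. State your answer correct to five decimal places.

0.00011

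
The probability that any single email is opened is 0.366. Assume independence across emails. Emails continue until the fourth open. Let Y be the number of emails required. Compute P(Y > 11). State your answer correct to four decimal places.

0.3820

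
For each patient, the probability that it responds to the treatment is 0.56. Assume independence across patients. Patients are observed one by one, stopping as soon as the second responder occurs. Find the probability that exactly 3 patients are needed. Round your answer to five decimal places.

Y = trial on which the second success occurs; negative binomial, r=2, p=0.56.
P(Y=3) = C(2,1) · p^2 · (1−p)^1
= 2 · 0.3136 · 0.44 = 0.2759680

0.27597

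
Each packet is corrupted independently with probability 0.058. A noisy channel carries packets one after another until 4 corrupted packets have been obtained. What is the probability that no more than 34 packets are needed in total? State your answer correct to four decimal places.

Finishing within 34 packets ⇔ at least 4 successes in the first 34. With X ~ Binomial(34, 0.058), P(Y ≤ 34) = 1 − P(X ≤ 3).
  k=0: C(34,0)·0.058^0·0.942^34 = 0.131139
  k=1: C(34,1)·0.058^1·0.942^33 = 0.274528
  k=2: C(34,2)·0.058^2·0.942^32 = 0.278900
  k=3: C(34,3)·0.058^3·0.942^31 = 0.183170
1 − 0.867736 = 0.132264

0.1323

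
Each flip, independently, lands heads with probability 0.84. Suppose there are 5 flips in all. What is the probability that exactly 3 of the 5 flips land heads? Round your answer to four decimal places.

X ~ Binomial(n=5, p=0.84).
P(X=3) = C(5,3) · p^3 · (1−p)^2
= 10 · 0.5927 · 0.0256 = 0.151732

0.1517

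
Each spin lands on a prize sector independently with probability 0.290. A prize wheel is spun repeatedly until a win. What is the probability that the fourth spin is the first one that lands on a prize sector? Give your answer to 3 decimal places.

0.104

Geometric (trials to first success), p = 0.29.
P(Y = 4) = (1−p)^3 · p = 0.35791 · 0.29 = 0.10379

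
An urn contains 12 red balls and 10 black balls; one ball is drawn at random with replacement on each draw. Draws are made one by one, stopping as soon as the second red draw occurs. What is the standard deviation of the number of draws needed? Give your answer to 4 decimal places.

Y = total draws until the second success; negative binomial with r=2, p=0.545455.
SD(Y) = √[r(1−p)/p²] = √(3.055556) = 1.748015

1.7480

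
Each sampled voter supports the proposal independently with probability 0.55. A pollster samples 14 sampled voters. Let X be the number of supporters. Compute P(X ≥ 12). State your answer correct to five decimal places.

0.01701

X ~ Binomial(14, 0.55); P(X ≥ 12) = Σ C(14,k) p^k (1−p)^(14−k) over k:
  k=12: C(14,12)·0.55^12·0.45^2 = 0.0141195
  k=13: C(14,13)·0.55^13·0.45^1 = 0.0026549
  k=14: C(14,14)·0.55^14·0.45^0 = 0.0002318
Total = 0.0170062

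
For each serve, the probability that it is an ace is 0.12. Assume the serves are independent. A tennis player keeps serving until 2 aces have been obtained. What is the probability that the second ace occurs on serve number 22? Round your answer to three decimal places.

0.023

Y = trial on which the second success occurs; negative binomial, r=2, p=0.12.
P(Y=22) = C(21,1) · p^2 · (1−p)^20
= 21 · 0.0144 · 0.077563 = 0.02345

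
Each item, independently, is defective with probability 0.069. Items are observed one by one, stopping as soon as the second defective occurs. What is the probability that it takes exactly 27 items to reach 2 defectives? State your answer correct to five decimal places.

0.02072

Y = trial on which the second success occurs; negative binomial, r=2, p=0.069.
P(Y=27) = C(26,1) · p^2 · (1−p)^25
= 26 · 0.004761 · 0.16739 = 0.0207211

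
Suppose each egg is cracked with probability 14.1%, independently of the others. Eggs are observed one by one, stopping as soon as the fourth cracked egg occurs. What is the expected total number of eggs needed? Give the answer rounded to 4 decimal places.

Y = total eggs until the fourth success; negative binomial with r=4, p=0.141.
E[Y] = r / p = 4 / 0.141 = 28.368794

28.3688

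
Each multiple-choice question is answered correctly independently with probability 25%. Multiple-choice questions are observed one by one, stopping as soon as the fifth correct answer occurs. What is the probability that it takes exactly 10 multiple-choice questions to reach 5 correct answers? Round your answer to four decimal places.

0.0292

Y = trial on which the fifth success occurs; negative binomial, r=5, p=0.25.
P(Y=10) = C(9,4) · p^5 · (1−p)^5
= 126 · 0.00097656 · 0.2373 = 0.029200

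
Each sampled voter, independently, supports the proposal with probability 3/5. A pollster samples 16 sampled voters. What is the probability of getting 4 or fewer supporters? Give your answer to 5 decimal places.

0.00490

X ~ Binomial(16, 0.60); P(X ≤ 4) = Σ C(16,k) p^k (1−p)^(16−k) over k:
  k=0: C(16,0)·0.60^0·0.40^16 = 0.0000004
  k=1: C(16,1)·0.60^1·0.40^15 = 0.0000103
  k=2: C(16,2)·0.60^2·0.40^14 = 0.0001160
  k=3: C(16,3)·0.60^3·0.40^13 = 0.0008117
  k=4: C(16,4)·0.60^4·0.40^12 = 0.0039573
Total = 0.0048957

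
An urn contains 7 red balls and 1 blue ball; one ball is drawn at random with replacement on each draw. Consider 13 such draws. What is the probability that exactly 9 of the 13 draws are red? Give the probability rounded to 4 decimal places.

X ~ Binomial(n=13, p=0.875).
P(X=9) = C(13,9) · p^9 · (1−p)^4
= 715 · 0.30066 · 0.00024414 = 0.052483

0.0525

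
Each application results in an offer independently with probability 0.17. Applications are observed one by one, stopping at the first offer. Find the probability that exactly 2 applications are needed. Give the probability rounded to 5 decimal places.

0.14110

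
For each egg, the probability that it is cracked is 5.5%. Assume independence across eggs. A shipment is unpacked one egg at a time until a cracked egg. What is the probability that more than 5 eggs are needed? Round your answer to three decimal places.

Y = number of eggs to the first success; geometric, p = 0.055.
P(Y > 5) = P(first 5 all fail) = (1−p)^5 = 0.75363

0.754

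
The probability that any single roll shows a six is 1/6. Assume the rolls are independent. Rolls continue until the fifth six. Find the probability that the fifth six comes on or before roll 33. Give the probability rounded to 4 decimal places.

Finishing within 33 rolls ⇔ at least 5 successes in the first 33. With X ~ Binomial(33, 0.166667), P(Y ≤ 33) = 1 − P(X ≤ 4).
  k=0: C(33,0)·0.166667^0·0.833333^33 = 0.002438
  k=1: C(33,1)·0.166667^1·0.833333^32 = 0.016090
  k=2: C(33,2)·0.166667^2·0.833333^31 = 0.051489
  k=3: C(33,3)·0.166667^3·0.833333^30 = 0.106410
  k=4: C(33,4)·0.166667^4·0.833333^29 = 0.159615
1 − 0.336042 = 0.663958

0.6640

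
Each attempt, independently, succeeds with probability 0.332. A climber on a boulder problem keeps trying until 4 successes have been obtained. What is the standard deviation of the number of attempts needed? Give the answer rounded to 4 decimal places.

Y = total attempts until the fourth success; negative binomial with r=4, p=0.332.
SD(Y) = √[r(1−p)/p²] = √(24.241544) = 4.923570

4.9236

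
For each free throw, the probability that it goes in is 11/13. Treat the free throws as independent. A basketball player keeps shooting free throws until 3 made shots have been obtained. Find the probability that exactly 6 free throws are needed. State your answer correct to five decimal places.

Y = trial on which the third success occurs; negative binomial, r=3, p=0.846154.
P(Y=6) = C(5,2) · p^3 · (1−p)^3
= 10 · 0.60583 · 0.0036413 = 0.0220601

0.02206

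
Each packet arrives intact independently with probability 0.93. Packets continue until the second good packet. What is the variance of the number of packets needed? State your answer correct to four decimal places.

Y = total packets until the second success; negative binomial with r=2, p=0.93.
Var(Y) = r(1−p)/p² = 2·0.07 / 0.93² = 0.161868

0.1619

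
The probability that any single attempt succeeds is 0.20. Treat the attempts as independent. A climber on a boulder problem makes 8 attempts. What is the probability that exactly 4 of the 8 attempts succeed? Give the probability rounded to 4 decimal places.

X ~ Binomial(n=8, p=0.20).
P(X=4) = C(8,4) · p^4 · (1−p)^4
= 70 · 0.0016 · 0.4096 = 0.045875

0.0459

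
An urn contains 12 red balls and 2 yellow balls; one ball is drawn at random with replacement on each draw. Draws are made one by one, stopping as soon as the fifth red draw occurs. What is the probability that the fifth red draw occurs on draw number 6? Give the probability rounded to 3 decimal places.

0.330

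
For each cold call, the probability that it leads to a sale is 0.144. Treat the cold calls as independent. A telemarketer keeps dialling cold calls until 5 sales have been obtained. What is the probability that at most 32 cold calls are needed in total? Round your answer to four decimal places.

Finishing within 32 cold calls ⇔ at least 5 successes in the first 32. With X ~ Binomial(32, 0.144), P(Y ≤ 32) = 1 − P(X ≤ 4).
  k=0: C(32,0)·0.144^0·0.856^32 = 0.006905
  k=1: C(32,1)·0.144^1·0.856^31 = 0.037171
  k=2: C(32,2)·0.144^2·0.856^30 = 0.096921
  k=3: C(32,3)·0.144^3·0.856^29 = 0.163045
  k=4: C(32,4)·0.144^4·0.856^28 = 0.198854
1 − 0.502897 = 0.497103

0.4971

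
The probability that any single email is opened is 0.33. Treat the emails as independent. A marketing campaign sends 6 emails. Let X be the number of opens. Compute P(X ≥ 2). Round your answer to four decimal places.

0.6422

X ~ Binomial(6, 0.33); P(X ≥ 2) = Σ C(6,k) p^k (1−p)^(6−k) over k:
  k=2: C(6,2)·0.33^2·0.67^4 = 0.329169
  k=3: C(6,3)·0.33^3·0.67^3 = 0.216170
  k=4: C(6,4)·0.33^4·0.67^2 = 0.079854
  k=5: C(6,5)·0.33^5·0.67^1 = 0.015732
  k=6: C(6,6)·0.33^6·0.67^0 = 0.001291
Total = 0.642217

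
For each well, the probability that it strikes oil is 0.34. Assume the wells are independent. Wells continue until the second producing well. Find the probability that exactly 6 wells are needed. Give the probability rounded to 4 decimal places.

0.1097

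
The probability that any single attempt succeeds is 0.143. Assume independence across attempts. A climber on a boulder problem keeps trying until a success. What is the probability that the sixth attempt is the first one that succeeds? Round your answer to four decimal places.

0.0661

Geometric (trials to first success), p = 0.143.
P(Y = 6) = (1−p)^5 · p = 0.46228 · 0.143 = 0.066106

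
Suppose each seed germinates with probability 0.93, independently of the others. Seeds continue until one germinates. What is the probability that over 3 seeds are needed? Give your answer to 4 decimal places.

Y = number of seeds to the first success; geometric, p = 0.93.
P(Y > 3) = P(first 3 all fail) = (1−p)^3 = 0.000343

0.0003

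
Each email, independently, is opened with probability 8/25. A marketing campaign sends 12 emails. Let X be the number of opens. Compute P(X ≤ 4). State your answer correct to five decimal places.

0.66923

X ~ Binomial(12, 0.32); P(X ≤ 4) = Σ C(12,k) p^k (1−p)^(12−k) over k:
  k=0: C(12,0)·0.32^0·0.68^12 = 0.0097748
  k=1: C(12,1)·0.32^1·0.68^11 = 0.0551988
  k=2: C(12,2)·0.32^2·0.68^10 = 0.1428674
  k=3: C(12,3)·0.32^3·0.68^9 = 0.2241057
  k=4: C(12,4)·0.32^4·0.68^8 = 0.2372883
Total = 0.6692349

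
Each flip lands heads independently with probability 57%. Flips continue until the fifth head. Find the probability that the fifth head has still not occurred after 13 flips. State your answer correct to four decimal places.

Needing more than 13 flips ⇔ fewer than 5 successes in the first 13. With X ~ Binomial(13, 0.57), P(Y > 13) = P(X ≤ 4).
  k=0: C(13,0)·0.57^0·0.43^13 = 0.000017
  k=1: C(13,1)·0.57^1·0.43^12 = 0.000296
  k=2: C(13,2)·0.57^2·0.43^11 = 0.002355
  k=3: C(13,3)·0.57^3·0.43^10 = 0.011447
  k=4: C(13,4)·0.57^4·0.43^9 = 0.037933
P(X ≤ 4) = 0.052048

0.0520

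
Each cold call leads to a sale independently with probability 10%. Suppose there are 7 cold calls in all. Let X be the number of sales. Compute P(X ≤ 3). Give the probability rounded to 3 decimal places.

0.997

X ~ Binomial(7, 0.10); P(X ≤ 3) = Σ C(7,k) p^k (1−p)^(7−k) over k:
  k=0: C(7,0)·0.10^0·0.90^7 = 0.47830
  k=1: C(7,1)·0.10^1·0.90^6 = 0.37201
  k=2: C(7,2)·0.10^2·0.90^5 = 0.12400
  k=3: C(7,3)·0.10^3·0.90^4 = 0.02296
Total = 0.99727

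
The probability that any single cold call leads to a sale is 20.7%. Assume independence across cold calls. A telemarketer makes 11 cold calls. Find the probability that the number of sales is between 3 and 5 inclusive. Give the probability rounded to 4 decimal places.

X ~ Binomial(11, 0.207); P(3 ≤ X ≤ 5) = Σ C(11,k) p^k (1−p)^(11−k) over k:
  k=3: C(11,3)·0.207^3·0.793^8 = 0.228866
  k=4: C(11,4)·0.207^4·0.793^7 = 0.119483
  k=5: C(11,5)·0.207^5·0.793^6 = 0.043665
Total = 0.392014

0.3920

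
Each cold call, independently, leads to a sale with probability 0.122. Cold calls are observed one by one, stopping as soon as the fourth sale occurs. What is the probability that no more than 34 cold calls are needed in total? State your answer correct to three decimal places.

0.609

Finishing within 34 cold calls ⇔ at least 4 successes in the first 34. With X ~ Binomial(34, 0.122), P(Y ≤ 34) = 1 − P(X ≤ 3).
  k=0: C(34,0)·0.122^0·0.878^34 = 0.01199
  k=1: C(34,1)·0.122^1·0.878^33 = 0.05664
  k=2: C(34,2)·0.122^2·0.878^32 = 0.12987
  k=3: C(34,3)·0.122^3·0.878^31 = 0.19249
1 − 0.39099 = 0.60901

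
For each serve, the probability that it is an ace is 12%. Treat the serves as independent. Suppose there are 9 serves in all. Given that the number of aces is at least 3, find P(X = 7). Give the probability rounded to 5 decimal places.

X ~ Binomial(9, 0.12). Want P(X=7 | X≥3) = P(X=7) / P(X≥3).
P(X=7) = C(9,7)·0.12^7·0.88^2 = 0.0000100
P(X≥3) = 1 − 0.3164784 − 0.3884053 − 0.2118574 = 0.0832589
Ratio = 0.0000100 / 0.0832589 = 0.0001200

0.00012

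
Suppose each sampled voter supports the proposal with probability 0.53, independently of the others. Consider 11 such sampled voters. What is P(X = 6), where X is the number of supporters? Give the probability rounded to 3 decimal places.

0.235

X ~ Binomial(n=11, p=0.53).
P(X=6) = C(11,6) · p^6 · (1−p)^5
= 462 · 0.022164 · 0.022935 = 0.23485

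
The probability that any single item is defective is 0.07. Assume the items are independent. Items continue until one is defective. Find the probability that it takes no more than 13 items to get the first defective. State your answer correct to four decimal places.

Y = number of items to the first success; geometric, p = 0.07.
P(Y ≤ 13) = 1 − (1−p)^13 = 1 − 0.389295 = 0.610705

0.6107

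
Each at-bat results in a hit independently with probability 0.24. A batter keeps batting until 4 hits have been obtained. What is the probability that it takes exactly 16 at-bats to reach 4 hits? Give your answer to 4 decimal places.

Y = trial on which the fourth success occurs; negative binomial, r=4, p=0.24.
P(Y=16) = C(15,3) · p^4 · (1−p)^12
= 455 · 0.0033178 · 0.037133 = 0.056056

0.0561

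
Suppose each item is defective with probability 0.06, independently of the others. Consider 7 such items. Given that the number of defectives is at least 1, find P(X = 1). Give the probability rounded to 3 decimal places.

X ~ Binomial(7, 0.06). Want P(X=1 | X≥1) = P(X=1) / P(X≥1).
P(X=1) = C(7,1)·0.06^1·0.94^6 = 0.28975
P(X≥1) = 1 − 0.64848 = 0.35152
Ratio = 0.28975 / 0.35152 = 0.82426

0.824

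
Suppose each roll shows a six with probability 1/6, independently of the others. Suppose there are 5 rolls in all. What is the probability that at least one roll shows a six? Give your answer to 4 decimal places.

0.5981

P(at least one) = 1 − P(none) = 1 − (1 − 0.166667)^5
= 1 − 0.401878 = 0.598122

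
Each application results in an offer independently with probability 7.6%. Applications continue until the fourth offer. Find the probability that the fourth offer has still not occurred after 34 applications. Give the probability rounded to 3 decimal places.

Needing more than 34 applications ⇔ fewer than 4 successes in the first 34. With X ~ Binomial(34, 0.076), P(Y > 34) = P(X ≤ 3).
  k=0: C(34,0)·0.076^0·0.924^34 = 0.06805
  k=1: C(34,1)·0.076^1·0.924^33 = 0.19031
  k=2: C(34,2)·0.076^2·0.924^32 = 0.25828
  k=3: C(34,3)·0.076^3·0.924^31 = 0.22660
P(X ≤ 3) = 0.74325

0.743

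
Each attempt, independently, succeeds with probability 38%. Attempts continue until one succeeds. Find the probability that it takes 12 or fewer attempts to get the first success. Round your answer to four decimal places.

Y = number of attempts to the first success; geometric, p = 0.38.
P(Y ≤ 12) = 1 − (1−p)^12 = 1 − 0.003226 = 0.996774

0.9968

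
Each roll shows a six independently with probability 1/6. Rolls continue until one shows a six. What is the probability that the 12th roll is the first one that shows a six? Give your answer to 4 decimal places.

Geometric (trials to first success), p = 0.166667.
P(Y = 12) = (1−p)^11 · p = 0.13459 · 0.166667 = 0.022431

0.0224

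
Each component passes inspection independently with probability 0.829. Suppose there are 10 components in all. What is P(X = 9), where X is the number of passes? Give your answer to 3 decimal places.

0.316

X ~ Binomial(n=10, p=0.829).
P(X=9) = C(10,9) · p^9 · (1−p)^1
= 10 · 0.18492 · 0.171 = 0.31622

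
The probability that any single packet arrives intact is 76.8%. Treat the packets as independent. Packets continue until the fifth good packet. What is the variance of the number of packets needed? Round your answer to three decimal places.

Y = total packets until the fifth success; negative binomial with r=5, p=0.768.
Var(Y) = r(1−p)/p² = 5·0.232 / 0.768² = 1.96669

1.967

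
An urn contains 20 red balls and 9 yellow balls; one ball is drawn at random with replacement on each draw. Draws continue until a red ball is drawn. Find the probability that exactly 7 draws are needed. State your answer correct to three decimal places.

Geometric (trials to first success), p = 0.689655.
P(Y = 7) = (1−p)^6 · p = 0.00089344 · 0.689655 = 0.00062

0.001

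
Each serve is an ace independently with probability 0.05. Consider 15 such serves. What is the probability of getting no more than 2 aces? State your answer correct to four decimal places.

X ~ Binomial(15, 0.05); P(X ≤ 2) = Σ C(15,k) p^k (1−p)^(15−k) over k:
  k=0: C(15,0)·0.05^0·0.95^15 = 0.463291
  k=1: C(15,1)·0.05^1·0.95^14 = 0.365756
  k=2: C(15,2)·0.05^2·0.95^13 = 0.134752
Total = 0.963800

0.9638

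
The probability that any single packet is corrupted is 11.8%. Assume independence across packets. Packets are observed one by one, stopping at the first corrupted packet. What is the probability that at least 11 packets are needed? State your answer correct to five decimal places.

Y = number of packets to the first success; geometric, p = 0.118.
P(Y > 10) = P(first 10 all fail) = (1−p)^10 = 0.2848957

0.28490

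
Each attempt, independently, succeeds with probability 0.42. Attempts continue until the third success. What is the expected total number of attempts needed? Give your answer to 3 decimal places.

7.143

Y = total attempts until the third success; negative binomial with r=3, p=0.42.
E[Y] = r / p = 3 / 0.42 = 7.14286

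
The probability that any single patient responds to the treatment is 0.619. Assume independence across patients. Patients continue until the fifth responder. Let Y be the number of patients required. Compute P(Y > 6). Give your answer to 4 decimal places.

0.7360

Needing more than 6 patients ⇔ fewer than 5 successes in the first 6. With X ~ Binomial(6, 0.619), P(Y > 6) = P(X ≤ 4).
  k=0: C(6,0)·0.619^0·0.381^6 = 0.003059
  k=1: C(6,1)·0.619^1·0.381^5 = 0.029817
  k=2: C(6,2)·0.619^2·0.381^4 = 0.121108
  k=3: C(6,3)·0.619^3·0.381^3 = 0.262347
  k=4: C(6,4)·0.619^4·0.381^2 = 0.319671
P(X ≤ 4) = 0.736003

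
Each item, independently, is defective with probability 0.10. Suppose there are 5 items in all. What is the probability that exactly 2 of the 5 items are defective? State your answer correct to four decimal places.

0.0729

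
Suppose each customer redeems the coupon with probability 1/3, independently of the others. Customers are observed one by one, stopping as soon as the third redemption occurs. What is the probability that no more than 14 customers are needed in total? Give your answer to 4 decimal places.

Finishing within 14 customers ⇔ at least 3 successes in the first 14. With X ~ Binomial(14, 0.333333), P(Y ≤ 14) = 1 − P(X ≤ 2).
  k=0: C(14,0)·0.333333^0·0.666667^14 = 0.003425
  k=1: C(14,1)·0.333333^1·0.666667^13 = 0.023978
  k=2: C(14,2)·0.333333^2·0.666667^12 = 0.077930
1 − 0.105334 = 0.894666

0.8947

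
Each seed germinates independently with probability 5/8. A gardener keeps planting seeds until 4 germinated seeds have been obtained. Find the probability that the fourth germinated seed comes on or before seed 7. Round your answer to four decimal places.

0.7570

Finishing within 7 seeds ⇔ at least 4 successes in the first 7. With X ~ Binomial(7, 0.625), P(Y ≤ 7) = 1 − P(X ≤ 3).
  k=0: C(7,0)·0.625^0·0.375^7 = 0.001043
  k=1: C(7,1)·0.625^1·0.375^6 = 0.012167
  k=2: C(7,2)·0.625^2·0.375^5 = 0.060833
  k=3: C(7,3)·0.625^3·0.375^4 = 0.168979
1 − 0.243021 = 0.756979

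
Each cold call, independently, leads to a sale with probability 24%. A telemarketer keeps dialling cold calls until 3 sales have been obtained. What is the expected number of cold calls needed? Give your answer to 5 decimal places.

12.50000

Y = total cold calls until the third success; negative binomial with r=3, p=0.24.
E[Y] = r / p = 3 / 0.24 = 12.5000000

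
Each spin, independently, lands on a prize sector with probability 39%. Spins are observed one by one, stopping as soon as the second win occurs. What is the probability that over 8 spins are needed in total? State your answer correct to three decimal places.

0.117

Needing more than 8 spins ⇔ fewer than 2 successes in the first 8. With X ~ Binomial(8, 0.39), P(Y > 8) = P(X ≤ 1).
  k=0: C(8,0)·0.39^0·0.61^8 = 0.01917
  k=1: C(8,1)·0.39^1·0.61^7 = 0.09805
P(X ≤ 1) = 0.11722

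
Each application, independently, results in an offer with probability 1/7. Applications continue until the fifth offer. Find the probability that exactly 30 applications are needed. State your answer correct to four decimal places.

Y = trial on which the fifth success occurs; negative binomial, r=5, p=0.142857.
P(Y=30) = C(29,4) · p^5 · (1−p)^25
= 23751 · 5.9499e-05 · 0.0212 = 0.029959

0.0300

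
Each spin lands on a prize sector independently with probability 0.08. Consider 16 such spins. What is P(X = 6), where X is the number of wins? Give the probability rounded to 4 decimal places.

X ~ Binomial(n=16, p=0.08).
P(X=6) = C(16,6) · p^6 · (1−p)^10
= 8008 · 2.6214e-07 · 0.43439 = 0.000912

0.0009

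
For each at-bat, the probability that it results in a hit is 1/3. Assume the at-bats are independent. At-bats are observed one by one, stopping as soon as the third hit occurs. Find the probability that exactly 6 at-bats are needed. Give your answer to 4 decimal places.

0.1097

Y = trial on which the third success occurs; negative binomial, r=3, p=0.333333.
P(Y=6) = C(5,2) · p^3 · (1−p)^3
= 10 · 0.037037 · 0.2963 = 0.109739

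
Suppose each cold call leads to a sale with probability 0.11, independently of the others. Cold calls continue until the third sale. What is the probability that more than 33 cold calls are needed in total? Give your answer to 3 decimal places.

Needing more than 33 cold calls ⇔ fewer than 3 successes in the first 33. With X ~ Binomial(33, 0.11), P(Y > 33) = P(X ≤ 2).
  k=0: C(33,0)·0.11^0·0.89^33 = 0.02137
  k=1: C(33,1)·0.11^1·0.89^32 = 0.08717
  k=2: C(33,2)·0.11^2·0.89^31 = 0.17239
P(X ≤ 2) = 0.28094

0.281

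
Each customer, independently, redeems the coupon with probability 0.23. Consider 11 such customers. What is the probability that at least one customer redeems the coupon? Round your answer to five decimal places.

P(at least one) = 1 − P(none) = 1 − (1 − 0.23)^11
= 1 − 0.0564154 = 0.9435846

0.94358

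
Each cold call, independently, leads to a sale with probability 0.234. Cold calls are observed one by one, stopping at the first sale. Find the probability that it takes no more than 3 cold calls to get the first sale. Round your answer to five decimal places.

0.55054

Y = number of cold calls to the first success; geometric, p = 0.234.
P(Y ≤ 3) = 1 − (1−p)^3 = 1 − 0.4494551 = 0.5505449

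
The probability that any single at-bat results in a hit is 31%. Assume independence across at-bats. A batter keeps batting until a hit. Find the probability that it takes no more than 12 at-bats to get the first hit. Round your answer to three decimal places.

0.988

Y = number of at-bats to the first success; geometric, p = 0.31.
P(Y ≤ 12) = 1 − (1−p)^12 = 1 − 0.01165 = 0.98835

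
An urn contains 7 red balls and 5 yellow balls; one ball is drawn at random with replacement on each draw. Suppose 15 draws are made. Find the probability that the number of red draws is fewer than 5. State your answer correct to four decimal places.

X ~ Binomial(15, 0.583333); P(X ≤ 4) = Σ C(15,k) p^k (1−p)^(15−k) over k:
  k=0: C(15,0)·0.583333^0·0.416667^15 = 0.000002
  k=1: C(15,1)·0.583333^1·0.416667^14 = 0.000042
  k=2: C(15,2)·0.583333^2·0.416667^13 = 0.000408
  k=3: C(15,3)·0.583333^3·0.416667^12 = 0.002473
  k=4: C(15,4)·0.583333^4·0.416667^11 = 0.010387
Total = 0.013311

0.0133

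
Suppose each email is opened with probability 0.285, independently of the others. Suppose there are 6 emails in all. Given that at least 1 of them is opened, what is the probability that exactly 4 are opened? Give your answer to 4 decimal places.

0.0584

X ~ Binomial(6, 0.285). Want P(X=4 | X≥1) = P(X=4) / P(X≥1).
P(X=4) = C(6,4)·0.285^4·0.715^2 = 0.050592
P(X≥1) = 1 − 0.133609 = 0.866391
Ratio = 0.050592 / 0.866391 = 0.058394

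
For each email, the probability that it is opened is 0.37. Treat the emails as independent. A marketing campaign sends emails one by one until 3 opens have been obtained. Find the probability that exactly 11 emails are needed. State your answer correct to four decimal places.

0.0566

Y = trial on which the third success occurs; negative binomial, r=3, p=0.37.
P(Y=11) = C(10,2) · p^3 · (1−p)^8
= 45 · 0.050653 · 0.024816 = 0.056564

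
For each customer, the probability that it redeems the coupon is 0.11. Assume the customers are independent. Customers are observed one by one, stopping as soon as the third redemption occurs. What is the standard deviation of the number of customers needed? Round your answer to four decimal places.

Y = total customers until the third success; negative binomial with r=3, p=0.11.
SD(Y) = √[r(1−p)/p²] = √(220.661157) = 14.854668

14.8547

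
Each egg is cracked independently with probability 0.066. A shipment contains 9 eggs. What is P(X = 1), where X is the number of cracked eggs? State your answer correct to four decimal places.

0.3440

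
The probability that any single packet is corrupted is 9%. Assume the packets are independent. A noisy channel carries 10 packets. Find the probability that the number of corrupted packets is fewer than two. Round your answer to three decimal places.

0.775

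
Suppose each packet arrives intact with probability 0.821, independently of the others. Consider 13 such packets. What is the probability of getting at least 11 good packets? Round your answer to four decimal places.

X ~ Binomial(13, 0.821); P(X ≥ 11) = Σ C(13,k) p^k (1−p)^(13−k) over k:
  k=11: C(13,11)·0.821^11·0.179^2 = 0.285480
  k=12: C(13,12)·0.821^12·0.179^1 = 0.218230
  k=13: C(13,13)·0.821^13·0.179^0 = 0.076995
Total = 0.580704

0.5807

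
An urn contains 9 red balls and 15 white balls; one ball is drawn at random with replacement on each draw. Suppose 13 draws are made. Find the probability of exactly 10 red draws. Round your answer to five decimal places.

0.00384

X ~ Binomial(n=13, p=0.375).
P(X=10) = C(13,10) · p^10 · (1−p)^3
= 286 · 5.4994e-05 · 0.24414 = 0.0038399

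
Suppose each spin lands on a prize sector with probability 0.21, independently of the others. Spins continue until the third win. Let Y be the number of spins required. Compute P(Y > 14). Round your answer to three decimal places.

0.411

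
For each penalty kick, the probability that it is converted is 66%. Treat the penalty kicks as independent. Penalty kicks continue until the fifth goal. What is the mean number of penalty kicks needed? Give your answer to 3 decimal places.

7.576

Y = total penalty kicks until the fifth success; negative binomial with r=5, p=0.66.
E[Y] = r / p = 5 / 0.66 = 7.57576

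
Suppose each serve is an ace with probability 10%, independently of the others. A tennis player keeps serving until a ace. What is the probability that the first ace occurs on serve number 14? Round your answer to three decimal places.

0.025

Geometric (trials to first success), p = 0.10.
P(Y = 14) = (1−p)^13 · p = 0.25419 · 0.10 = 0.02542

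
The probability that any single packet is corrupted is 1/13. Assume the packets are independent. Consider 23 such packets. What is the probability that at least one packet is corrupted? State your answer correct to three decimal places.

P(at least one) = 1 − P(none) = 1 − (1 − 0.076923)^23
= 1 − 0.15866 = 0.84134

0.841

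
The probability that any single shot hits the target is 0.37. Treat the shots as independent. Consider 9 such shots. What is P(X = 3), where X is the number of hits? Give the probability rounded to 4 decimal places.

0.2660

X ~ Binomial(n=9, p=0.37).
P(X=3) = C(9,3) · p^3 · (1−p)^6
= 84 · 0.050653 · 0.062524 = 0.266028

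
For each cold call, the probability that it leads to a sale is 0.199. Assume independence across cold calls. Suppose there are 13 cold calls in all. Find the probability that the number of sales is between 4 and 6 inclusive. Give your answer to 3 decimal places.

X ~ Binomial(13, 0.199); P(4 ≤ X ≤ 6) = Σ C(13,k) p^k (1−p)^(13−k) over k:
  k=4: C(13,4)·0.199^4·0.801^9 = 0.15220
  k=5: C(13,5)·0.199^5·0.801^8 = 0.06806
  k=6: C(13,6)·0.199^6·0.801^7 = 0.02255
Total = 0.24281

0.243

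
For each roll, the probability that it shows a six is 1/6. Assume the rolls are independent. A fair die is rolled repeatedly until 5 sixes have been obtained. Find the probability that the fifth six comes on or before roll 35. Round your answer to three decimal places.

0.716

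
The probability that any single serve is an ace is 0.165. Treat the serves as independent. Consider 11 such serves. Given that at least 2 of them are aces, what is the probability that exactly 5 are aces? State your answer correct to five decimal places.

X ~ Binomial(11, 0.165). Want P(X=5 | X≥2) = P(X=5) / P(X≥2).
P(X=5) = C(11,5)·0.165^5·0.835^6 = 0.0191505
P(X≥2) = 1 − 0.1375787 − 0.2990483 = 0.5633730
Ratio = 0.0191505 / 0.5633730 = 0.0339926

0.03399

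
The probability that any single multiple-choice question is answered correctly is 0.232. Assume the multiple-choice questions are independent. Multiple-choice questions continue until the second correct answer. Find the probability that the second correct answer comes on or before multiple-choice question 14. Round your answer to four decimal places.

Finishing within 14 multiple-choice questions ⇔ at least 2 successes in the first 14. With X ~ Binomial(14, 0.232), P(Y ≤ 14) = 1 − P(X ≤ 1).
  k=0: C(14,0)·0.232^0·0.768^14 = 0.024835
  k=1: C(14,1)·0.232^1·0.768^13 = 0.105030
1 − 0.129864 = 0.870136

0.8701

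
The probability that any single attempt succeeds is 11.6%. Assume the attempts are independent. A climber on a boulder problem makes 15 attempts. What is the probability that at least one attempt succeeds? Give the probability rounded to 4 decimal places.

0.8427

P(at least one) = 1 − P(none) = 1 − (1 − 0.116)^15
= 1 − 0.157320 = 0.842680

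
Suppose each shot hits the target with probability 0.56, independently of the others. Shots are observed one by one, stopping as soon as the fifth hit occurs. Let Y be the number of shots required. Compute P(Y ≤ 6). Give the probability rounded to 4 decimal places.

Finishing within 6 shots ⇔ at least 5 successes in the first 6. With X ~ Binomial(6, 0.56), P(Y ≤ 6) = 1 − P(X ≤ 4).
  k=0: C(6,0)·0.56^0·0.44^6 = 0.007256
  k=1: C(6,1)·0.56^1·0.44^5 = 0.055412
  k=2: C(6,2)·0.56^2·0.44^4 = 0.176310
  k=3: C(6,3)·0.56^3·0.44^3 = 0.299193
  k=4: C(6,4)·0.56^4·0.44^2 = 0.285594
1 − 0.823766 = 0.176234

0.1762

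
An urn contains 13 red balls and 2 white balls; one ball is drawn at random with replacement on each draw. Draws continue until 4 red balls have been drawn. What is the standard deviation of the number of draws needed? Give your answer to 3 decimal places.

0.843

Y = total draws until the fourth success; negative binomial with r=4, p=0.866667.
SD(Y) = √[r(1−p)/p²] = √(0.71006) = 0.84265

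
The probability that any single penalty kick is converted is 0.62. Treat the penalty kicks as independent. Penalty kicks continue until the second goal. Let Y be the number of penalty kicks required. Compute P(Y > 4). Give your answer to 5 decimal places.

Needing more than 4 penalty kicks ⇔ fewer than 2 successes in the first 4. With X ~ Binomial(4, 0.62), P(Y > 4) = P(X ≤ 1).
  k=0: C(4,0)·0.62^0·0.38^4 = 0.0208514
  k=1: C(4,1)·0.62^1·0.38^3 = 0.1360826
P(X ≤ 1) = 0.1569339

0.15693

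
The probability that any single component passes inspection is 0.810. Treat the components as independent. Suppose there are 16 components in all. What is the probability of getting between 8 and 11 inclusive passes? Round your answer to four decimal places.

0.1717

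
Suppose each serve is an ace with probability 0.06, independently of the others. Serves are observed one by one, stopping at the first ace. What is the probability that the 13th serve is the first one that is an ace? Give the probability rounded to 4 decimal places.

0.0286

Geometric (trials to first success), p = 0.06.
P(Y = 13) = (1−p)^12 · p = 0.47592 · 0.06 = 0.028555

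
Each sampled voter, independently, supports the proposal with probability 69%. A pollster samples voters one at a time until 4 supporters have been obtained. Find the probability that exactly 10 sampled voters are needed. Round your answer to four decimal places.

0.0169

Y = trial on which the fourth success occurs; negative binomial, r=4, p=0.69.
P(Y=10) = C(9,3) · p^4 · (1−p)^6
= 84 · 0.22667 · 0.0008875 = 0.016898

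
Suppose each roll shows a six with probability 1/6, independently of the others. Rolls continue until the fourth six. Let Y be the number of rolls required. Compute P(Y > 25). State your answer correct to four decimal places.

Needing more than 25 rolls ⇔ fewer than 4 successes in the first 25. With X ~ Binomial(25, 0.166667), P(Y > 25) = P(X ≤ 3).
  k=0: C(25,0)·0.166667^0·0.833333^25 = 0.010483
  k=1: C(25,1)·0.166667^1·0.833333^24 = 0.052413
  k=2: C(25,2)·0.166667^2·0.833333^23 = 0.125791
  k=3: C(25,3)·0.166667^3·0.833333^22 = 0.192880
P(X ≤ 3) = 0.381566

0.3816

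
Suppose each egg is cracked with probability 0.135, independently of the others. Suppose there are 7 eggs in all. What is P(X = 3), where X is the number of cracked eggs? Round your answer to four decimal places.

0.0482

X ~ Binomial(n=7, p=0.135).
P(X=3) = C(7,3) · p^3 · (1−p)^4
= 35 · 0.0024604 · 0.55984 = 0.048210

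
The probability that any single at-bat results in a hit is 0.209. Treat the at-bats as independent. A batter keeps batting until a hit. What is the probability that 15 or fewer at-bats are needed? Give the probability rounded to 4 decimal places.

0.9703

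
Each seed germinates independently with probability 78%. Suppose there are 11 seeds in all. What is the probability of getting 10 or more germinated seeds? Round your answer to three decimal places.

0.267

X ~ Binomial(11, 0.78); P(X ≥ 10) = Σ C(11,k) p^k (1−p)^(11−k) over k:
  k=10: C(11,10)·0.78^10·0.22^1 = 0.20173
  k=11: C(11,11)·0.78^11·0.22^0 = 0.06502
Total = 0.26674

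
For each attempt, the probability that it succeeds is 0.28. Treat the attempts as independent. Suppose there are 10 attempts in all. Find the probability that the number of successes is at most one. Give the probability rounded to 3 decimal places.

0.183

X ~ Binomial(10, 0.28); P(X ≤ 1) = Σ C(10,k) p^k (1−p)^(10−k) over k:
  k=0: C(10,0)·0.28^0·0.72^10 = 0.03744
  k=1: C(10,1)·0.28^1·0.72^9 = 0.14560
Total = 0.18304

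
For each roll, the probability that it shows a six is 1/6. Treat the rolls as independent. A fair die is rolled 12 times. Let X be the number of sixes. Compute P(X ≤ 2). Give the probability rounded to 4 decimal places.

X ~ Binomial(12, 0.166667); P(X ≤ 2) = Σ C(12,k) p^k (1−p)^(12−k) over k:
  k=0: C(12,0)·0.166667^0·0.833333^12 = 0.112157
  k=1: C(12,1)·0.166667^1·0.833333^11 = 0.269176
  k=2: C(12,2)·0.166667^2·0.833333^10 = 0.296094
Total = 0.677426

0.6774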